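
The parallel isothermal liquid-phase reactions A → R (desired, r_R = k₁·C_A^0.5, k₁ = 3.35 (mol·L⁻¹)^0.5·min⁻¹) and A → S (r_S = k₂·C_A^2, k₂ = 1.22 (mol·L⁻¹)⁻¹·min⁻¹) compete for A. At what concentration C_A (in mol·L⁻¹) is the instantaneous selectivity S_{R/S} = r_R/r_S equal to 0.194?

5.85 mol·L⁻¹

S_{R/S} = (k₁/k₂)·C_A^-1.5 ⇒ C_A = (S·k₂/k₁)^(1/(-1.5)).
= (0.194×1.22/3.35)^(-0.6667) = (0.07065)^(-0.6667) = 5.85 mol·L⁻¹.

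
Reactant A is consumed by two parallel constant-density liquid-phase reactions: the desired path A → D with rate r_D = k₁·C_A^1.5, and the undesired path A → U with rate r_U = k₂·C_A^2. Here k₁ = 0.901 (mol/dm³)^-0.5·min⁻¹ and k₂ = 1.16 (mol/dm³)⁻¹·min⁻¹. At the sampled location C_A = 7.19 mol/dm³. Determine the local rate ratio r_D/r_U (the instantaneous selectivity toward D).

S_{D/U} = r_D/r_U = (k₁·C_A^1.5)/(k₂·C_A^2) = (k₁/k₂)·C_A^-0.5.
= (0.901×7.190^1.5) / (1.16×7.190^2) = 17.37/59.97 = 0.290.

0.290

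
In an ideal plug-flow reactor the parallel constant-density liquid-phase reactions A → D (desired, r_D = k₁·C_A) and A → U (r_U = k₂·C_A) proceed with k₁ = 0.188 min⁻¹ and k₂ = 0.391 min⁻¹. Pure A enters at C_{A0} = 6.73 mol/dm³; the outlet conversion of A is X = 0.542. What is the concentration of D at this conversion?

C_A = C_{A0}(1−X) = 3.082 mol/dm³.
Both paths are first order in A, so the instantaneous fraction to D is constant: dC_D/d(−C_A) = k₁/(k₁+k₂) = 0.3247.
C_D = 0.3247·(C_{A0}−C_A) = 0.3247×3.648 = 1.18 mol/dm³.

1.18 mol/dm³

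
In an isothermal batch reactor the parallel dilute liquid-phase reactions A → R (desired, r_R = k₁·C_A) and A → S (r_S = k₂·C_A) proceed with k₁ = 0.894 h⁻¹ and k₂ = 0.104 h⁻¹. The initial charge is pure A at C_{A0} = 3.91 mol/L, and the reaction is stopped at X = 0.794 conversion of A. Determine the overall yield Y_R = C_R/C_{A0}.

C_A = C_{A0}(1−X) = 0.8055 mol/L.
Both paths are first order in A, so the instantaneous fraction to R is constant: dC_R/d(−C_A) = k₁/(k₁+k₂) = 0.8958.
C_R = 0.8958·(C_{A0}−C_A) = 0.8958×3.105 = 2.78 mol/L.
Y_R = C_R/C_{A0} = 2.781/3.91 = 0.711.

0.711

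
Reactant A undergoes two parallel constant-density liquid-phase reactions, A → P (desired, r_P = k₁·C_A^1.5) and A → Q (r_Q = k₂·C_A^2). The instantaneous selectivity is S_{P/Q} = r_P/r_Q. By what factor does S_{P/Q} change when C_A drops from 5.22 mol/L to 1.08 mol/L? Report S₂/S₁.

2.20

S_{P/Q} = (k₁/k₂)·C_A^-0.5, so S₂/S₁ = (C_{A,2}/C_{A,1})^-0.5.
= (1.08/5.22)^(-0.5) = (0.2069)^(-0.5) = 2.20.
Selectivity toward P rises as C_A falls — low-concentration operation is favoured.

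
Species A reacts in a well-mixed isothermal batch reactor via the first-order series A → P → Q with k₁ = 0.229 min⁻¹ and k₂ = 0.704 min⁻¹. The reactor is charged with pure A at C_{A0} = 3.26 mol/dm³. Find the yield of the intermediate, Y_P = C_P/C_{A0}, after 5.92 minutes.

0.117

For first-order series with pure A initially, C_P(t) = k₁C_{A0}/(k₂−k₁)·(e^(−k₁t) − e^(−k₂t)).
e^(−k₁t) = e^(−0.229×5.92) = e^(−1.356) = 0.2578; e^(−k₂t) = e^(−4.168) = 0.01549.
C_P = 0.229×3.26/(0.704−0.229) × (0.2578−0.01549) = 1.572×0.2423 = 0.3808 mol/dm³.
Y_P = C_P/C_{A0} = 0.3808/3.26 = 0.117.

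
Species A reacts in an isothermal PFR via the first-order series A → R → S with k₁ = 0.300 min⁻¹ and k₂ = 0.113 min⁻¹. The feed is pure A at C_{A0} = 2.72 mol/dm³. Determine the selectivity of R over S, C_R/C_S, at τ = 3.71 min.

3.67

For first-order series with pure A initially, C_R(τ) = k₁C_{A0}/(k₂−k₁)·(e^(−k₁τ) − e^(−k₂τ)).
e^(−k₁τ) = e^(−0.300×3.71) = e^(−1.113) = 0.3286; e^(−k₂τ) = e^(−0.4192) = 0.6576.
C_R = 0.300×2.72/(0.113−0.300) × (0.3286−0.6576) = (-4.364)×(-0.3290) = 1.436 mol/dm³.
C_A = C_{A0}e^(−k₁τ) = 0.8937 mol/dm³, so C_S = C_{A0}−C_A−C_R = 0.3907 mol/dm³; C_R/C_S = 3.67.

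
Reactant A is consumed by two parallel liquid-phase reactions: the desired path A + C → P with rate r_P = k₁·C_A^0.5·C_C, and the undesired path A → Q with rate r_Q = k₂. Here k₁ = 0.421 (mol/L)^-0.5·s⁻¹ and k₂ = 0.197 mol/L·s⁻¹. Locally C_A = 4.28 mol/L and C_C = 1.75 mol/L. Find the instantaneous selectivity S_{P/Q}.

7.74

S_{P/Q} = r_P/r_Q = (k₁·C_A^0.5·C_C)/(k₂) = (k₁/k₂)·C_A^0.5·C_C.
= (0.421×4.280^0.5×1.750) / (0.197) = 1.524/0.1970 = 7.74.
Since the desired path is higher order in A, keeping C_A high (PFR or concentrated feed) favours P.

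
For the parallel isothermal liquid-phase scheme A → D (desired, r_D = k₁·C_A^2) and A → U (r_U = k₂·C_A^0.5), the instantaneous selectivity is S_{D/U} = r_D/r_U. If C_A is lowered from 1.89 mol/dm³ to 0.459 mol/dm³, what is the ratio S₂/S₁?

0.120

S_{D/U} = (k₁/k₂)·C_A^1.5, so S₂/S₁ = (C_{A,2}/C_{A,1})^1.5.
= (0.459/1.89)^1.5 = (0.2429)^1.5 = 0.120.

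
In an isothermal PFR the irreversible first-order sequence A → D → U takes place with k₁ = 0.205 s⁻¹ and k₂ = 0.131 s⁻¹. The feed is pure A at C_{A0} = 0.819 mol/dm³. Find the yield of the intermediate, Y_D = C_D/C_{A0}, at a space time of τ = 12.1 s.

0.336

Solving the coupled first-order balances gives C_D(τ) = [k₁/(k₂−k₁)]·C_{A0}·(e^(−k₁τ) − e^(−k₂τ)).
e^(−k₁τ) = e^(−0.205×12.1) = e^(−2.480) = 0.08370; e^(−k₂τ) = e^(−1.585) = 0.2049.
C_D = 0.205×0.819/(0.131−0.205) × (0.08370−0.2049) = (-2.269)×(-0.1212) = 0.2750 mol/dm³.
Y_D = C_D/C_{A0} = 0.2750/0.819 = 0.336.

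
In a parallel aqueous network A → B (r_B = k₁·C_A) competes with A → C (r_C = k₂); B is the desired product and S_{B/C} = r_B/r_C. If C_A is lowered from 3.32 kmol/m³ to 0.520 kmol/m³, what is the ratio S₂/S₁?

S_{B/C} = (k₁/k₂)·C_A, so S₂/S₁ = (C_{A,2}/C_{A,1}).
= 0.520/3.32 = 0.157.

0.157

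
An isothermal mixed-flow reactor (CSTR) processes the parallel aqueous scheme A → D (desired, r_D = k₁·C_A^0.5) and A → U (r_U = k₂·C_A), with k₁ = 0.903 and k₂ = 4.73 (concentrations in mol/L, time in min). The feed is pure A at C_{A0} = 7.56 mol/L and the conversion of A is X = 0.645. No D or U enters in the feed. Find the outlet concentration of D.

0.509 mol/L

Exit C_A = C_{A0}(1−X) = 7.56×0.355 = 2.684 mol/L.
A CSTR operates uniformly at the exit composition, giving r_D = 1.479 and r_U = 12.69 (each k·C_A^n at C_A = 2.684).
Fraction of consumed A going to D: r_D/(r_D+r_U) = 0.1044.
C_D = 0.1044·C_{A0}·X = 0.1044×7.56×0.645 = 0.509 mol/L.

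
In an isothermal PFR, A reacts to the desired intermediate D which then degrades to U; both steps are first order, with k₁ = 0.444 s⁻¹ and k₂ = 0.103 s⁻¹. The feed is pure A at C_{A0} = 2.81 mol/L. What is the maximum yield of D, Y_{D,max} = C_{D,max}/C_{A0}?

0.643

For a first-order series the maximum intermediate yield is C_{D,max}/C_{A0} = (k₁/k₂)^[k₂/(k₂−k₁)].
= (0.444/0.103)^(0.103/(0.103−0.444)) = (4.311)^(-0.3021) = 0.6432.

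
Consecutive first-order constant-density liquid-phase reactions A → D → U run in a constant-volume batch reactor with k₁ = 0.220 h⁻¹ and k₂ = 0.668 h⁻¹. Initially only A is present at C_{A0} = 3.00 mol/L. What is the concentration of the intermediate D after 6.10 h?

0.360 mol/L

The intermediate concentration in a first-order A→B→C sequence is C_D = k₁C_{A0}(e^(−k₁t) − e^(−k₂t))/(k₂−k₁).
e^(−k₁t) = e^(−0.220×6.10) = e^(−1.342) = 0.2613; e^(−k₂t) = e^(−4.075) = 0.01700.
C_D = 0.220×3.00/(0.668−0.220) × (0.2613−0.01700) = 1.473×0.2443 = 0.3599 mol/L.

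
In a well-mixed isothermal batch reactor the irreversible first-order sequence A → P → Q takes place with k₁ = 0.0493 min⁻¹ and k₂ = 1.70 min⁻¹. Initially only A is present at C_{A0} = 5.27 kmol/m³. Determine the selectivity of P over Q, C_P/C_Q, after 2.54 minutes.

0.283

The intermediate concentration in a first-order A→B→C sequence is C_P = k₁C_{A0}(e^(−k₁t) − e^(−k₂t))/(k₂−k₁).
e^(−k₁t) = e^(−0.0493×2.54) = e^(−0.1252) = 0.8823; e^(−k₂t) = e^(−4.318) = 0.01333.
C_P = 0.0493×5.27/(1.70−0.0493) × (0.8823−0.01333) = 0.1574×0.8690 = 0.1368 kmol/m³.
C_A = C_{A0}e^(−k₁t) = 4.650 kmol/m³, so C_Q = C_{A0}−C_A−C_P = 0.4835 kmol/m³; C_P/C_Q = 0.283.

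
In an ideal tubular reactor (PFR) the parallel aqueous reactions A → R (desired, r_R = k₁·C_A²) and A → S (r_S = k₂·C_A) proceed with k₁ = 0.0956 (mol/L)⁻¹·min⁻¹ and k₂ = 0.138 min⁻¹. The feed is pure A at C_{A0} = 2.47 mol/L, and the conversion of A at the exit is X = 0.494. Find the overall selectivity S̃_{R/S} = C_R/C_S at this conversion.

1.26

C_A = C_{A0}(1−X) = 1.250 mol/L.
Along a PFR/batch, dC_S/dC_A = −r_S/(r_R+r_S) = −k₂/(k₂+k₁·C_A).
Integrating from C_{A0} to C_A: C_S = (0.138/0.0956)·ln[(0.138+0.0956·2.47)/(0.138+0.0956·1.25)] = 1.444·ln(0.3741/0.2575) = 0.5394 mol/L.
Then C_R = (C_{A0}−C_A) − C_S = 1.220 − 0.5394 = 0.6808 mol/L.
S̃_{R/S} = C_R/C_S = 0.6808/0.5394 = 1.26.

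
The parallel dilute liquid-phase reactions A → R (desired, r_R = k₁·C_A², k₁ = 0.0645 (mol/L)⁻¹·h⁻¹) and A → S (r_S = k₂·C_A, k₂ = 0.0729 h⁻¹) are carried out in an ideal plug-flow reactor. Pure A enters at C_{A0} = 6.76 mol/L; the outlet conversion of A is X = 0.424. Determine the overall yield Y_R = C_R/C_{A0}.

C_A = C_{A0}(1−X) = 3.894 mol/L.
Along a PFR/batch, dC_S/dC_A = −r_S/(r_R+r_S) = −k₂/(k₂+k₁·C_A).
Integrating from C_{A0} to C_A: C_S = (0.0729/0.0645)·ln[(0.0729+0.0645·6.76)/(0.0729+0.0645·3.89)] = 1.130·ln(0.5089/0.3240) = 0.5102 mol/L.
Then C_R = (C_{A0}−C_A) − C_S = 2.866 − 0.5102 = 2.356 mol/L.
Y_R = C_R/C_{A0} = 2.356/6.76 = 0.349.

0.349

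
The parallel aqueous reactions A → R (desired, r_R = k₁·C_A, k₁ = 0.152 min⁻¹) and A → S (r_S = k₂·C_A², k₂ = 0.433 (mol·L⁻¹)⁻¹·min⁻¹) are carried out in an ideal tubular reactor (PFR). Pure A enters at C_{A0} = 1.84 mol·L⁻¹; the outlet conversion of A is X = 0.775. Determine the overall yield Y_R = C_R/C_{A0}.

C_A = C_{A0}(1−X) = 0.4140 mol·L⁻¹.
Along a PFR/batch, dC_R/dC_A = −r_R/(r_R+r_S) = −k₁/(k₁+k₂·C_A).
Integrating from C_{A0} to C_A: C_R = (0.152/0.433)·ln[(0.152+0.433·1.84)/(0.152+0.433·0.414)] = 0.3510·ln(0.9487/0.3313) = 0.3694 mol·L⁻¹.
Y_R = C_R/C_{A0} = 0.3694/1.84 = 0.201.

0.201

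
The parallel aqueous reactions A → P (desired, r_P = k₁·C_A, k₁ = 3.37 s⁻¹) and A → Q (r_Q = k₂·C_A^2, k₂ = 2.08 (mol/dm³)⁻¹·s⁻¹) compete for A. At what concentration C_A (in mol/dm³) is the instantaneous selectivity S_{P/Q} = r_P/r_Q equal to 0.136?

S_{P/Q} = (k₁/k₂)·C_A⁻¹ ⇒ C_A = (S·k₂/k₁)^(-1).
= (0.136×2.08/3.37)^(-1) = (0.08394)^(-1) = 11.9 mol/dm³.

11.9 mol/dm³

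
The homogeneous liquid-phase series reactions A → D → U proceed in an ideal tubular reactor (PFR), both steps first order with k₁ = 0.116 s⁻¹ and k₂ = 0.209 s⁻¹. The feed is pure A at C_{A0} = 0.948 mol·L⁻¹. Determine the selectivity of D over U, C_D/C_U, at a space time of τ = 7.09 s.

0.894

Solving the coupled first-order balances gives C_D(τ) = [k₁/(k₂−k₁)]·C_{A0}·(e^(−k₁τ) − e^(−k₂τ)).
e^(−k₁τ) = e^(−0.116×7.09) = e^(−0.8224) = 0.4394; e^(−k₂τ) = e^(−1.482) = 0.2272.
C_D = 0.116×0.948/(0.209−0.116) × (0.4394−0.2272) = 1.182×0.2121 = 0.2508 mol·L⁻¹.
C_A = C_{A0}e^(−k₁τ) = 0.4165 mol·L⁻¹, so C_U = C_{A0}−C_A−C_D = 0.2807 mol·L⁻¹; C_D/C_U = 0.894.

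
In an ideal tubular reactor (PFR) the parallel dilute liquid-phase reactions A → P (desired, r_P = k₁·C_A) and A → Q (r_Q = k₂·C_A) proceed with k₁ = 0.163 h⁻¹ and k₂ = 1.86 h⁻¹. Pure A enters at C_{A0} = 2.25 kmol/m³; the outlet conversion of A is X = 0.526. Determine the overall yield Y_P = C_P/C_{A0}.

0.0424

C_A = C_{A0}(1−X) = 1.067 kmol/m³.
Both paths are first order in A, so the instantaneous fraction to P is constant: dC_P/d(−C_A) = k₁/(k₁+k₂) = 0.08057.
C_P = 0.08057·(C_{A0}−C_A) = 0.08057×1.183 = 0.0954 kmol/m³.
Y_P = C_P/C_{A0} = 0.09536/2.25 = 0.0424.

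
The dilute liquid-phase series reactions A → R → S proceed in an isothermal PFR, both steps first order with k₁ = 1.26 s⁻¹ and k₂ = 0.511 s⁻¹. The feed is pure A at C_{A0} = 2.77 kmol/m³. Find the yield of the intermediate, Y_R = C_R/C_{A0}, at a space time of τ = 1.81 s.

Solving the coupled first-order balances gives C_R(τ) = [k₁/(k₂−k₁)]·C_{A0}·(e^(−k₁τ) − e^(−k₂τ)).
e^(−k₁τ) = e^(−1.26×1.81) = e^(−2.281) = 0.1022; e^(−k₂τ) = e^(−0.9249) = 0.3966.
C_R = 1.26×2.77/(0.511−1.26) × (0.1022−0.3966) = (-4.660)×(-0.2943) = 1.372 kmol/m³.
Y_R = C_R/C_{A0} = 1.372/2.77 = 0.495.

0.495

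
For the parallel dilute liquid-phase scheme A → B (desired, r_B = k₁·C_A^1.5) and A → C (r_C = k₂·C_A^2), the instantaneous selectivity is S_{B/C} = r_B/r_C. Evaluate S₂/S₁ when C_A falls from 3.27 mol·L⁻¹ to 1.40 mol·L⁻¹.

S_{B/C} = (k₁/k₂)·C_A^-0.5, so S₂/S₁ = (C_{A,2}/C_{A,1})^-0.5.
= (1.40/3.27)^(-0.5) = (0.4281)^(-0.5) = 1.53.

1.53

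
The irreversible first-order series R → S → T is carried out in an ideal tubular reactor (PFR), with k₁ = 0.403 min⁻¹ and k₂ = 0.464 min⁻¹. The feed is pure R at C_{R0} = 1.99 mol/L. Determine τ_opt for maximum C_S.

For first-order series the maximum of C_S occurs at τ_opt = ln(k₂/k₁)/(k₂−k₁).
= ln(0.464/0.403)/(0.464−0.403) = ln(1.151)/0.06100 = 0.1409/0.06100 = 2.31 min.

2.31 min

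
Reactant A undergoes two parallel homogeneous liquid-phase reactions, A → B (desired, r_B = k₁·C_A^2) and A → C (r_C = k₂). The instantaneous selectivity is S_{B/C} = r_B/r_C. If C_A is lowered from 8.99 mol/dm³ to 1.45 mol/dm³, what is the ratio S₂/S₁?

0.0260

S_{B/C} = (k₁/k₂)·C_A^2, so S₂/S₁ = (C_{A,2}/C_{A,1})^2.
= (1.45/8.99)^2 = (0.1613)^2 = 0.0260.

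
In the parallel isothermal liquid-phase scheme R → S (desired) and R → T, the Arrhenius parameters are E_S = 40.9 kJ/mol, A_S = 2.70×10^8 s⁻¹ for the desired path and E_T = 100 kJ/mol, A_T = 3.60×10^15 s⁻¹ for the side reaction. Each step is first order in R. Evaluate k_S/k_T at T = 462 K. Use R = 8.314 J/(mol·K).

Since both paths have the same order in R, the concentration cancels and S_{S/T} = k_S/k_T = (A_S/A_T)·exp[(E_T−E_S)/(RT)].
(E_T−E_S)/(RT) = (100−40.9)×10³/(8.314×462) = 59100/3841 = 15.39.
k_S/k_T = (2.70×10^8/3.60×10^15)·exp(15.39) = 7.500×10^-8 × 4.811×10^6 = 0.361.

0.361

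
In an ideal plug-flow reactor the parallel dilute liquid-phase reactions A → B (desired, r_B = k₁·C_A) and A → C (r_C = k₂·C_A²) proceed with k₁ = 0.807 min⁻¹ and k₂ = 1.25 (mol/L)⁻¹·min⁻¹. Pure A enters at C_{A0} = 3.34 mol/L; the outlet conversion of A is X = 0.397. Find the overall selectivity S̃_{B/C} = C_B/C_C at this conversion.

C_A = C_{A0}(1−X) = 2.014 mol/L.
Along a PFR/batch, dC_B/dC_A = −r_B/(r_B+r_C) = −k₁/(k₁+k₂·C_A).
Integrating from C_{A0} to C_A: C_B = (0.807/1.25)·ln[(0.807+1.25·3.34)/(0.807+1.25·2.01)] = 0.6456·ln(4.982/3.325) = 0.2611 mol/L.
C_C = (C_{A0}−C_A)−C_B = 1.065 mol/L; S̃_{B/C} = 0.2611/1.065 = 0.245.

0.245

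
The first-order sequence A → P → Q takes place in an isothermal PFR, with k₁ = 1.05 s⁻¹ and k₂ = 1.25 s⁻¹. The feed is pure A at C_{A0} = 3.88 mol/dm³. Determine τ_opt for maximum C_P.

0.872 s

Setting dC_P/dτ = 0 gives τ_opt = ln(k₂/k₁)/(k₂−k₁).
= ln(1.25/1.05)/(1.25−1.05) = ln(1.190)/0.2000 = 0.1744/0.2000 = 0.872 s.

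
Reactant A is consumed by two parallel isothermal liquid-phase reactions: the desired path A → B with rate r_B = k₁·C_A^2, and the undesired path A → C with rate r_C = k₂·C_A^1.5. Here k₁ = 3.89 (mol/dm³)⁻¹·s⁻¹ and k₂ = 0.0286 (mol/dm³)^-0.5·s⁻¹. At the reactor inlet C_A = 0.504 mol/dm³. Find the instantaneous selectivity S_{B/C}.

96.6

S_{B/C} = r_B/r_C = (k₁·C_A^2)/(k₂·C_A^1.5) = (k₁/k₂)·C_A^0.5.
= (3.89×0.5040^2) / (0.0286×0.5040^1.5) = 0.9881/0.01023 = 96.6.
Since the desired path is higher order in A, keeping C_A high (PFR or concentrated feed) favours B.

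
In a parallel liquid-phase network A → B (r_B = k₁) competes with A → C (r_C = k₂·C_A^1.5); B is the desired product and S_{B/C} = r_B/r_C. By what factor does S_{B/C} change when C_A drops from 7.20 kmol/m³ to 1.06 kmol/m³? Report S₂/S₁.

17.7

S_{B/C} = (k₁/k₂)·C_A^-1.5, so S₂/S₁ = (C_{A,2}/C_{A,1})^-1.5.
= (1.06/7.20)^(-1.5) = (0.1472)^(-1.5) = 17.7.
Selectivity toward B rises as C_A falls — low-concentration operation is favoured.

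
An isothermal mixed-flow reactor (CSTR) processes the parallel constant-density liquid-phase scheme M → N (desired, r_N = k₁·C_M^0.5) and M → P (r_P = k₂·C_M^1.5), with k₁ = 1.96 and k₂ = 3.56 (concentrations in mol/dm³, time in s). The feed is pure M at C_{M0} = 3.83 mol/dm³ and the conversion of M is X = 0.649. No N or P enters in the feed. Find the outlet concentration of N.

0.722 mol/dm³

Exit C_M = C_{M0}(1−X) = 3.83×0.351 = 1.344 mol/dm³.
In a CSTR the entire volume is at exit conditions, so r_N = 1.96×1.344^0.5 = 2.273 and r_P = 3.56×1.344^1.5 = 5.549.
Fraction of consumed M going to N: r_N/(r_N+r_P) = 0.2906.
C_N = 0.2906·C_{M0}·X = 0.2906×3.83×0.649 = 0.722 mol/dm³.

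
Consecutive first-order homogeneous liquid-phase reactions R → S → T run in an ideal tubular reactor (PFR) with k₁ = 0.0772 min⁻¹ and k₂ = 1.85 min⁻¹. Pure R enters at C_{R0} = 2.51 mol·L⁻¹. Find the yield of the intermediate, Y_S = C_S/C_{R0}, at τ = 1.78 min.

0.0363

For first-order series with pure R initially, C_S(τ) = k₁C_{R0}/(k₂−k₁)·(e^(−k₁τ) − e^(−k₂τ)).
e^(−k₁τ) = e^(−0.0772×1.78) = e^(−0.1374) = 0.8716; e^(−k₂τ) = e^(−3.293) = 0.03714.
C_S = 0.0772×2.51/(1.85−0.0772) × (0.8716−0.03714) = 0.1093×0.8345 = 0.09121 mol·L⁻¹.
Y_S = C_S/C_{R0} = 0.09121/2.51 = 0.0363.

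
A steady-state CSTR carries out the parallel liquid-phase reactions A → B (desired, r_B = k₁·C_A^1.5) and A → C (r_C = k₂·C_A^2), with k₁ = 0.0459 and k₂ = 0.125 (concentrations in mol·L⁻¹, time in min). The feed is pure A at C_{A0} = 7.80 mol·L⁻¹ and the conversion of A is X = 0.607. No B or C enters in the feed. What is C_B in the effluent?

0.821 mol·L⁻¹

Exit C_A = C_{A0}(1−X) = 7.80×0.393 = 3.065 mol·L⁻¹.
A CSTR operates uniformly at the exit composition, giving r_B = 0.2463 and r_C = 1.175 (each k·C_A^n at C_A = 3.065).
Fraction of consumed A going to B: r_B/(r_B+r_C) = 0.1734.
C_B = 0.1734·C_{A0}·X = 0.1734×7.80×0.607 = 0.821 mol·L⁻¹.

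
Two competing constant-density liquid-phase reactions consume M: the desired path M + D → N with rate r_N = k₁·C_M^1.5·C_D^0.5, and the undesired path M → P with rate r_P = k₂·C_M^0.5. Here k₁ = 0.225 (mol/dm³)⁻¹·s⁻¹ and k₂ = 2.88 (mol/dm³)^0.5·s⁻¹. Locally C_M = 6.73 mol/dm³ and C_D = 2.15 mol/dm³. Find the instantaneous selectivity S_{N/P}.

0.771

S_{N/P} = r_N/r_P = (k₁·C_M^1.5·C_D^0.5)/(k₂·C_M^0.5) = (k₁/k₂)·C_M·C_D^0.5.
= (0.225×6.730^1.5×2.150^0.5) / (2.88×6.730^0.5) = 5.760/7.471 = 0.771.
Since the desired path is higher order in M, keeping C_M high (PFR or concentrated feed) favours N.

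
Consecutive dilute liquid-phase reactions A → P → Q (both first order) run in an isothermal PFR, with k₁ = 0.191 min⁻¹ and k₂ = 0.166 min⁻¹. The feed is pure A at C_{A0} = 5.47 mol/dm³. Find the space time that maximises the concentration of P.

5.61 min

The intermediate peaks when r₁ = r₂, i.e. k₁e^(−k₁τ) = k₂e^(−k₂τ), giving τ_opt = ln(k₂/k₁)/(k₂−k₁).
= ln(0.166/0.191)/(0.166−0.191) = ln(0.8691)/-0.02500 = -0.1403/-0.02500 = 5.61 min.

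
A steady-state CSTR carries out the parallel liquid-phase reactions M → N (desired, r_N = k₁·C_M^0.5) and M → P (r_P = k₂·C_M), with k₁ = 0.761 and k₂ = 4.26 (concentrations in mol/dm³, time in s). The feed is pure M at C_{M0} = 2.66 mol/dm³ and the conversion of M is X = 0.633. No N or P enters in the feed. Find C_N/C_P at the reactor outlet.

Exit C_M = C_{M0}(1−X) = 2.66×0.367 = 0.9762 mol/dm³.
A CSTR operates uniformly at the exit composition, giving r_N = 0.7519 and r_P = 4.159 (each k·C_M^n at C_M = 0.9762).
Overall selectivity = C_N/C_P = r_Nτ/(r_Pτ) = r_N/r_P = 0.181.

0.181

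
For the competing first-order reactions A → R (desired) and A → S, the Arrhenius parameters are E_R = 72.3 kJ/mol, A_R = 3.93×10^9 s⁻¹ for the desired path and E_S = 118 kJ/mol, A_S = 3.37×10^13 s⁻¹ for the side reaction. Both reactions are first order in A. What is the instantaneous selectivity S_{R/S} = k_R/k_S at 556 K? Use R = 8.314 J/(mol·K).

With equal orders, S_{R/S} = k_R/k_S = (A_R/A_S)·exp[(E_S−E_R)/(RT)].
(E_S−E_R)/(RT) = (118−72.3)×10³/(8.314×556) = 45700/4623 = 9.886.
k_R/k_S = (3.93×10^9/3.37×10^13)·exp(9.886) = 1.166×10^-4 × 19658 = 2.29.
Since E_R < E_S, lowering the temperature improves selectivity toward R.

2.29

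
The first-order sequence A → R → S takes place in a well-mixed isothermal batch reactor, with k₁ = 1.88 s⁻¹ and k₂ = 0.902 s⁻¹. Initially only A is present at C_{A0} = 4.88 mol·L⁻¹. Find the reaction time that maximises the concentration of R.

0.751 s

The intermediate peaks when r₁ = r₂, i.e. k₁e^(−k₁t) = k₂e^(−k₂t), giving t_opt = ln(k₂/k₁)/(k₂−k₁).
= ln(0.902/1.88)/(0.902−1.88) = ln(0.4798)/-0.9780 = -0.7344/-0.9780 = 0.751 s.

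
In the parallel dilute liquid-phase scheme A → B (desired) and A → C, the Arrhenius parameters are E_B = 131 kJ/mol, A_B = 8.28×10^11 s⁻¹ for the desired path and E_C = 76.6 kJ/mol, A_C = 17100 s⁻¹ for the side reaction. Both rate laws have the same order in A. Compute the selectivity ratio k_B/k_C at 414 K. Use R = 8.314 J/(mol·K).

k_B/k_C = (A_B/A_C)·exp[−(E_B−E_C)/(RT)] = (A_B/A_C)·exp[(E_C−E_B)/(RT)].
(E_C−E_B)/(RT) = (76.6−131)×10³/(8.314×414) = -54400/3442 = -15.80.
k_B/k_C = (8.28×10^11/17100)·exp(-15.80) = 4.842×10^7 × 1.368×10^-7 = 6.62.
Since E_B > E_C, raising the temperature improves selectivity toward B.

6.62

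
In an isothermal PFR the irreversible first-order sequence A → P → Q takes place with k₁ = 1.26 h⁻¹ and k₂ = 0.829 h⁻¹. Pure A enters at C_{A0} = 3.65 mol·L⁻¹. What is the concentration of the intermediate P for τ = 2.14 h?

1.09 mol·L⁻¹

Solving the coupled first-order balances gives C_P(τ) = [k₁/(k₂−k₁)]·C_{A0}·(e^(−k₁τ) − e^(−k₂τ)).
e^(−k₁τ) = e^(−1.26×2.14) = e^(−2.696) = 0.06745; e^(−k₂τ) = e^(−1.774) = 0.1696.
C_P = 1.26×3.65/(0.829−1.26) × (0.06745−0.1696) = (-10.67)×(-0.1022) = 1.090 mol·L⁻¹.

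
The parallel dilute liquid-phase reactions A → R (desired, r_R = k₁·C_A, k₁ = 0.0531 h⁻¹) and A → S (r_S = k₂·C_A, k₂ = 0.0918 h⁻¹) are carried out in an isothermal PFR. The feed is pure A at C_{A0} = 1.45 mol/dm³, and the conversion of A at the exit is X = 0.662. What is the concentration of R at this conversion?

C_A = C_{A0}(1−X) = 0.4901 mol/dm³.
Both paths are first order in A, so the instantaneous fraction to R is constant: dC_R/d(−C_A) = k₁/(k₁+k₂) = 0.3665.
C_R = 0.3665·(C_{A0}−C_A) = 0.3665×0.9599 = 0.352 mol/dm³.

0.352 mol/dm³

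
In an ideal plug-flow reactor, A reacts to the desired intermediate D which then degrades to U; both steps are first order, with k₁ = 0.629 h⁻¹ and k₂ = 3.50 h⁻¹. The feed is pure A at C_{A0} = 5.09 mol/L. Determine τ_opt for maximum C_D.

Setting dC_D/dτ = 0 gives τ_opt = ln(k₂/k₁)/(k₂−k₁).
= ln(3.50/0.629)/(3.50−0.629) = ln(5.564)/2.871 = 1.716/2.871 = 0.598 h.

0.598 h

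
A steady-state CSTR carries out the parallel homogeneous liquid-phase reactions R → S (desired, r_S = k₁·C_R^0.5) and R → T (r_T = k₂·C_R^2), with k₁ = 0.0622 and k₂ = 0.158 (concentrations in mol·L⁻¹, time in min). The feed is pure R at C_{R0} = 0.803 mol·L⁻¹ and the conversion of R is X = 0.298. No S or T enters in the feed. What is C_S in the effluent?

0.115 mol·L⁻¹

Exit C_R = C_{R0}(1−X) = 0.803×0.702 = 0.5637 mol·L⁻¹.
Rates in a CSTR are evaluated at the outlet concentration: r_S = 0.0622×0.5637^0.5 = 0.04670, r_T = 0.158×0.5637^2 = 0.05021.
Fraction of consumed R going to S: r_S/(r_S+r_T) = 0.4819.
C_S = 0.4819·C_{R0}·X = 0.4819×0.803×0.298 = 0.115 mol·L⁻¹.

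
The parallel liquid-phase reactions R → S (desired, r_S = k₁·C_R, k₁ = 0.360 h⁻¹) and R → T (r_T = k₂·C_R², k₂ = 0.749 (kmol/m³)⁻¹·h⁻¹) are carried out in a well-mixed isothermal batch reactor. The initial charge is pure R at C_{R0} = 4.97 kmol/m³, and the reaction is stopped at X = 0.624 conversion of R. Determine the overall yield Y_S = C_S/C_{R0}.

C_R = C_{R0}(1−X) = 1.869 kmol/m³.
Along a PFR/batch, dC_S/dC_R = −r_S/(r_S+r_T) = −k₁/(k₁+k₂·C_R).
Integrating from C_{R0} to C_R: C_S = (0.360/0.749)·ln[(0.360+0.749·4.97)/(0.360+0.749·1.87)] = 0.4806·ln(4.083/1.760) = 0.4045 kmol/m³.
Y_S = C_S/C_{R0} = 0.4045/4.97 = 0.0814.

0.0814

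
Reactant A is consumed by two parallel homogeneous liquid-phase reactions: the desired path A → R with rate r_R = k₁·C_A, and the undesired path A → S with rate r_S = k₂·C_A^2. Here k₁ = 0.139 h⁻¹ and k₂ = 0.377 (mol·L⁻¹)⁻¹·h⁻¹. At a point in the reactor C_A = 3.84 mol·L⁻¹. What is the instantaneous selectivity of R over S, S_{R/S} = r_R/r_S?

0.0960

S_{R/S} = r_R/r_S = (k₁·C_A)/(k₂·C_A^2) = (k₁/k₂)·C_A⁻¹.
= (0.139×3.840) / (0.377×3.840^2) = 0.5338/5.559 = 0.0960.
The undesired path is higher order in A, so low C_A (CSTR or dilute feed) favours R.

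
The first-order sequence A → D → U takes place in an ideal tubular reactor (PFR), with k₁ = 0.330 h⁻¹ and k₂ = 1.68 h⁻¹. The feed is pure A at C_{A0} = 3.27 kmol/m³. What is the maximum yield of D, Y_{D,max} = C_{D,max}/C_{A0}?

0.132

For a first-order series the maximum intermediate yield is C_{D,max}/C_{A0} = (k₁/k₂)^[k₂/(k₂−k₁)].
= (0.330/1.68)^(1.68/(1.68−0.330)) = (0.1964)^(1.244) = 0.1320.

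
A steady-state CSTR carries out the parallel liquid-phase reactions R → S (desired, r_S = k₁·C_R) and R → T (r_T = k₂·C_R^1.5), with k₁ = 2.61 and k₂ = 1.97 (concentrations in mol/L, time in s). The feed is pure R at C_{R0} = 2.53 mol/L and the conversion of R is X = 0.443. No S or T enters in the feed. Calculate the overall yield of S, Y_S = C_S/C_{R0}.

Exit C_R = C_{R0}(1−X) = 2.53×0.557 = 1.409 mol/L.
A CSTR operates uniformly at the exit composition, giving r_S = 3.678 and r_T = 3.296 (each k·C_R^n at C_R = 1.409).
Fraction of consumed R going to S: r_S/(r_S+r_T) = 0.5274.
C_S = 0.5274·C_{R0}·X = 0.5274×2.53×0.443 = 0.591 mol/L; Y_S = C_S/C_{R0} = 0.234.

0.234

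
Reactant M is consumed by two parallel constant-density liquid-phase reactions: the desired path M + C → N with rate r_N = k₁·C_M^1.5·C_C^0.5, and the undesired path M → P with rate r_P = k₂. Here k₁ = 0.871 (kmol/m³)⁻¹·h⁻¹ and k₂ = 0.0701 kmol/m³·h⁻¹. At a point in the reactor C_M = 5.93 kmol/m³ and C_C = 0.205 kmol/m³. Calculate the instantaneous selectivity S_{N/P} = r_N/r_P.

81.2

S_{N/P} = r_N/r_P = (k₁·C_M^1.5·C_C^0.5)/(k₂) = (k₁/k₂)·C_M^1.5·C_C^0.5.
= (0.871×5.930^1.5×0.2050^0.5) / (0.0701) = 5.695/0.07010 = 81.2.
Since the desired path is higher order in M, keeping C_M high (PFR or concentrated feed) favours N.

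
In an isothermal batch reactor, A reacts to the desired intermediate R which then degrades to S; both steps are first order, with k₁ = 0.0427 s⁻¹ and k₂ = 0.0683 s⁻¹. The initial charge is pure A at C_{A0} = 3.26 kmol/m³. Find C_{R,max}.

0.931 kmol/m³

At the optimum, C_{R,max}/C_{A0} = (k₁/k₂)^[k₂/(k₂−k₁)].
= (0.0427/0.0683)^(0.0683/(0.0683−0.0427)) = (0.6252)^(2.668) = 0.2856.
C_{R,max} = 0.2856×3.26 = 0.931 kmol/m³.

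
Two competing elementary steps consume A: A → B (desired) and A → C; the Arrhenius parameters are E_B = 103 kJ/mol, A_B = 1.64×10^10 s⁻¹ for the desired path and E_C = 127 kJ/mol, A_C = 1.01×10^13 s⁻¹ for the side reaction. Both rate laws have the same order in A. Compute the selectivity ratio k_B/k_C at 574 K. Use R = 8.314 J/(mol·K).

0.248

Since both paths have the same order in A, the concentration cancels and S_{B/C} = k_B/k_C = (A_B/A_C)·exp[(E_C−E_B)/(RT)].
(E_C−E_B)/(RT) = (127−103)×10³/(8.314×574) = 24000/4772 = 5.029.
k_B/k_C = (1.64×10^10/1.01×10^13)·exp(5.029) = 0.001624 × 152.8 = 0.248.
Since E_B < E_C, lowering the temperature improves selectivity toward B.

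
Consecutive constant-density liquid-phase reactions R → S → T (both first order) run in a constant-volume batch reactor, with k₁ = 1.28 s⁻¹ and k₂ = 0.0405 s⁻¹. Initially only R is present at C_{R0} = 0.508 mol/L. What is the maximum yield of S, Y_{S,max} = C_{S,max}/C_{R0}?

0.893

For a first-order series the maximum intermediate yield is C_{S,max}/C_{R0} = (k₁/k₂)^[k₂/(k₂−k₁)].
= (1.28/0.0405)^(0.0405/(0.0405−1.28)) = (31.60)^(-0.03267) = 0.8933.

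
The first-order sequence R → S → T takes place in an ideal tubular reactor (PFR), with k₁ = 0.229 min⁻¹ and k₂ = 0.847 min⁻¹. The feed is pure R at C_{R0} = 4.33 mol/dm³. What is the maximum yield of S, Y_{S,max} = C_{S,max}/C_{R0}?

Evaluating C_S at τ_opt = ln(k₂/k₁)/(k₂−k₁) gives C_{S,max}/C_{R0} = (k₁/k₂)^[k₂/(k₂−k₁)].
= (0.229/0.847)^(0.847/(0.847−0.229)) = (0.2704)^(1.371) = 0.1665.

0.167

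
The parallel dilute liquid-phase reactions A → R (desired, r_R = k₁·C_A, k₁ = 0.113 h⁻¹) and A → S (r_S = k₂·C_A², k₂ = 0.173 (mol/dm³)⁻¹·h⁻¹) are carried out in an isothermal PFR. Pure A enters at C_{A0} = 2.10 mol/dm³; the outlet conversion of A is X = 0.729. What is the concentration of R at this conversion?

C_A = C_{A0}(1−X) = 0.5691 mol/dm³.
Along a PFR/batch, dC_R/dC_A = −r_R/(r_R+r_S) = −k₁/(k₁+k₂·C_A).
Integrating from C_{A0} to C_A: C_R = (0.113/0.173)·ln[(0.113+0.173·2.10)/(0.113+0.173·0.569)] = 0.6532·ln(0.4763/0.2115) = 0.5304 mol/dm³.

0.530 mol/dm³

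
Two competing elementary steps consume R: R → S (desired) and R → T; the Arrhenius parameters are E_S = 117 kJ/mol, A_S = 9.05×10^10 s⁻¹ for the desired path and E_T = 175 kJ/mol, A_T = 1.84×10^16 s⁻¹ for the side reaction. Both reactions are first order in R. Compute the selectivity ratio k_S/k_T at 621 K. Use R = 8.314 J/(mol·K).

With equal orders, S_{S/T} = k_S/k_T = (A_S/A_T)·exp[(E_T−E_S)/(RT)].
(E_T−E_S)/(RT) = (175−117)×10³/(8.314×621) = 58000/5163 = 11.23.
k_S/k_T = (9.05×10^10/1.84×10^16)·exp(11.23) = 4.918×10^-6 × 75644 = 0.372.
Since E_S < E_T, lowering the temperature improves selectivity toward S.

0.372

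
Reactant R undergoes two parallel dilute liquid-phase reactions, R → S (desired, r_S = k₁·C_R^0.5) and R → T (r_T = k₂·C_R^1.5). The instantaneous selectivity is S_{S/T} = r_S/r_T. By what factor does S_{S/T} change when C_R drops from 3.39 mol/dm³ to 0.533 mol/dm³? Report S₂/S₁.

6.36

S_{S/T} = (k₁/k₂)·C_R⁻¹, so S₂/S₁ = (C_{R,2}/C_{R,1})⁻¹.
= 3.39/0.533 = 6.36.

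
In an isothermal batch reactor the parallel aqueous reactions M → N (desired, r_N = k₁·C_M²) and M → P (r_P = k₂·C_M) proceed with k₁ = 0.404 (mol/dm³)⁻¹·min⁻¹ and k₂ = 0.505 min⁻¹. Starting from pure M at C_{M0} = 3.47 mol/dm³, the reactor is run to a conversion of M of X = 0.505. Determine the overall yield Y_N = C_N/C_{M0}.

C_M = C_{M0}(1−X) = 1.718 mol/dm³.
Along a PFR/batch, dC_P/dC_M = −r_P/(r_N+r_P) = −k₂/(k₂+k₁·C_M).
Integrating from C_{M0} to C_M: C_P = (0.505/0.404)·ln[(0.505+0.404·3.47)/(0.505+0.404·1.72)] = 1.250·ln(1.907/1.199) = 0.5800 mol/dm³.
Then C_N = (C_{M0}−C_M) − C_P = 1.752 − 0.5800 = 1.172 mol/dm³.
Y_N = C_N/C_{M0} = 1.172/3.47 = 0.338.

0.338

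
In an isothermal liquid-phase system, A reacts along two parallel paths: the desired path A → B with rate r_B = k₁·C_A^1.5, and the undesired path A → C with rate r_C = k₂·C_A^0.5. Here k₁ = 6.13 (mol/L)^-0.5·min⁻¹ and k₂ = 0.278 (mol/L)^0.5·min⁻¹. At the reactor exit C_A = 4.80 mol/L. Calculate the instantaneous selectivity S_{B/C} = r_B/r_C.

S_{B/C} = r_B/r_C = (k₁·C_A^1.5)/(k₂·C_A^0.5) = (k₁/k₂)·C_A.
= (6.13×4.800^1.5) / (0.278×4.800^0.5) = 64.46/0.6091 = 106.
Since the desired path is higher order in A, keeping C_A high (PFR or concentrated feed) favours B.

106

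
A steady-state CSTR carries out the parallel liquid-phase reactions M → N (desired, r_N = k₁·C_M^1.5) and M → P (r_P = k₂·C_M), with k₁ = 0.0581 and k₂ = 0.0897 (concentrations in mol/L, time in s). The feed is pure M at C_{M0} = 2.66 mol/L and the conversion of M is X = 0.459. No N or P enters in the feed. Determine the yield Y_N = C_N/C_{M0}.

0.201

Exit C_M = C_{M0}(1−X) = 2.66×0.541 = 1.439 mol/L.
A CSTR operates uniformly at the exit composition, giving r_N = 0.1003 and r_P = 0.1291 (each k·C_M^n at C_M = 1.439).
Fraction of consumed M going to N: r_N/(r_N+r_P) = 0.4373.
C_N = 0.4373·C_{M0}·X = 0.4373×2.66×0.459 = 0.534 mol/L; Y_N = C_N/C_{M0} = 0.201.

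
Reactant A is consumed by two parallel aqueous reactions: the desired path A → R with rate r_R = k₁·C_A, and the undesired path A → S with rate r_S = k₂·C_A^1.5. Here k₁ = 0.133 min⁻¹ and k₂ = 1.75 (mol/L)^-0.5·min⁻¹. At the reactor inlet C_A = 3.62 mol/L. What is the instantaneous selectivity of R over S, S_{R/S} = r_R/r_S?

0.0399

S_{R/S} = r_R/r_S = (k₁·C_A)/(k₂·C_A^1.5) = (k₁/k₂)·C_A^-0.5.
= (0.133×3.620) / (1.75×3.620^1.5) = 0.4815/12.05 = 0.0399.
The undesired path is higher order in A, so low C_A (CSTR or dilute feed) favours R.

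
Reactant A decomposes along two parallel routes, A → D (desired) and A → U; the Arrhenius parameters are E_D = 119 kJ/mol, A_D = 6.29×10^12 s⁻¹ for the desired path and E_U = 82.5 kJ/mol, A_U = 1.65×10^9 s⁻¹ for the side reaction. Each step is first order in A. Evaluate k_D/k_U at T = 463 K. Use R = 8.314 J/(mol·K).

With equal orders, S_{D/U} = k_D/k_U = (A_D/A_U)·exp[(E_U−E_D)/(RT)].
(E_U−E_D)/(RT) = (82.5−119)×10³/(8.314×463) = -36500/3849 = -9.482.
k_D/k_U = (6.29×10^12/1.65×10^9)·exp(-9.482) = 3812 × 7.621×10^-5 = 0.291.

0.291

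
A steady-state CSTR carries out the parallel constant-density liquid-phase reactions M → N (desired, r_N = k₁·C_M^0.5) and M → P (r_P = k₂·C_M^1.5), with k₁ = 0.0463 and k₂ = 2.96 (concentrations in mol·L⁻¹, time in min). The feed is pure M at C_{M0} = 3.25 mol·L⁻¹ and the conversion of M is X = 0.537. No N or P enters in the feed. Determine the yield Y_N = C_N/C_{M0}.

Exit C_M = C_{M0}(1−X) = 3.25×0.463 = 1.505 mol·L⁻¹.
In a CSTR the entire volume is at exit conditions, so r_N = 0.0463×1.505^0.5 = 0.05680 and r_P = 2.96×1.505^1.5 = 5.464.
Fraction of consumed M going to N: r_N/(r_N+r_P) = 0.01029.
C_N = 0.01029·C_{M0}·X = 0.01029×3.25×0.537 = 0.0180 mol·L⁻¹; Y_N = C_N/C_{M0} = 0.00552.

0.00552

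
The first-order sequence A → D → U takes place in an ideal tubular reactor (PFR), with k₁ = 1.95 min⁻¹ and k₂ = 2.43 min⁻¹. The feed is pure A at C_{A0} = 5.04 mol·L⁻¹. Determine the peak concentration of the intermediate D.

Evaluating C_D at τ_opt = ln(k₂/k₁)/(k₂−k₁) gives C_{D,max}/C_{A0} = (k₁/k₂)^[k₂/(k₂−k₁)].
= (1.95/2.43)^(2.43/(2.43−1.95)) = (0.8025)^(5.062) = 0.3282.
C_{D,max} = 0.3282×5.04 = 1.65 mol·L⁻¹.

1.65 mol·L⁻¹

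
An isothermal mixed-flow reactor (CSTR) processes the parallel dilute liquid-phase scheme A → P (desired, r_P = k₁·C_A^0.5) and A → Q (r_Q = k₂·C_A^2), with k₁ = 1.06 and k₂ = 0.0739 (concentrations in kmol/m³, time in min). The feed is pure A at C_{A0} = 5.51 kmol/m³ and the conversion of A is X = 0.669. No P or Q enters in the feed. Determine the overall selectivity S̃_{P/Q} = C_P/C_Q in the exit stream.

Exit C_A = C_{A0}(1−X) = 5.51×0.331 = 1.824 kmol/m³.
A CSTR operates uniformly at the exit composition, giving r_P = 1.432 and r_Q = 0.2458 (each k·C_A^n at C_A = 1.824).
Overall selectivity = C_P/C_Q = r_Pτ/(r_Qτ) = r_P/r_Q = 5.82.

5.82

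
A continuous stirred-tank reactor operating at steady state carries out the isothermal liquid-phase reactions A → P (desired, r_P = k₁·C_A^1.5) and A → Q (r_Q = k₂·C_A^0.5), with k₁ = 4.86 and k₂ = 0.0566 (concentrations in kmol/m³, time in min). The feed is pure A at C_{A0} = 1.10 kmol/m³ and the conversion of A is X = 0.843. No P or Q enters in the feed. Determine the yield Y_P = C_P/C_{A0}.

0.790

Exit C_A = C_{A0}(1−X) = 1.10×0.157 = 0.1727 kmol/m³.
In a CSTR the entire volume is at exit conditions, so r_P = 4.86×0.1727^1.5 = 0.3488 and r_Q = 0.0566×0.1727^0.5 = 0.02352.
Fraction of consumed A going to P: r_P/(r_P+r_Q) = 0.9368.
C_P = 0.9368·C_{A0}·X = 0.9368×1.10×0.843 = 0.869 kmol/m³; Y_P = C_P/C_{A0} = 0.790.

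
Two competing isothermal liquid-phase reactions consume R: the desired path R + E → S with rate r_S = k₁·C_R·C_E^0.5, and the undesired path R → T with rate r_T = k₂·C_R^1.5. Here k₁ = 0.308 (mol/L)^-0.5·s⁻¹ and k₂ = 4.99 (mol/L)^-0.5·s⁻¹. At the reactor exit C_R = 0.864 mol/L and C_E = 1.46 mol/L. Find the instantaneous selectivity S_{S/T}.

0.0802

S_{S/T} = r_S/r_T = (k₁·C_R·C_E^0.5)/(k₂·C_R^1.5) = (k₁/k₂)·C_R^-0.5·C_E^0.5.
= (0.308×0.8640×1.460^0.5) / (4.99×0.8640^1.5) = 0.3215/4.007 = 0.0802.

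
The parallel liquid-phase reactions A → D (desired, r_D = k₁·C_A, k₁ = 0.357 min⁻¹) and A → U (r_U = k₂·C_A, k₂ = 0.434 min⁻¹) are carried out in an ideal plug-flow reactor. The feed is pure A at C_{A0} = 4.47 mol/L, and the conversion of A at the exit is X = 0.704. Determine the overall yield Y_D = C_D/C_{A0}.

C_A = C_{A0}(1−X) = 1.323 mol/L.
Both paths are first order in A, so the instantaneous fraction to D is constant: dC_D/d(−C_A) = k₁/(k₁+k₂) = 0.4513.
C_D = 0.4513·(C_{A0}−C_A) = 0.4513×3.147 = 1.42 mol/L.
Y_D = C_D/C_{A0} = 1.420/4.47 = 0.318.

0.318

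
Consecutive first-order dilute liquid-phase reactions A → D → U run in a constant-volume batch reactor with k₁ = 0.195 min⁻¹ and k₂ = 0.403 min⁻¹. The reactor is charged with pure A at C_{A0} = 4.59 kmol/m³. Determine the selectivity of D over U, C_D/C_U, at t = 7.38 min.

0.296

The intermediate concentration in a first-order A→B→C sequence is C_D = k₁C_{A0}(e^(−k₁t) − e^(−k₂t))/(k₂−k₁).
e^(−k₁t) = e^(−0.195×7.38) = e^(−1.439) = 0.2371; e^(−k₂t) = e^(−2.974) = 0.05109.
C_D = 0.195×4.59/(0.403−0.195) × (0.2371−0.05109) = 4.303×0.1860 = 0.8006 kmol/m³.
C_A = C_{A0}e^(−k₁t) = 1.088 kmol/m³, so C_U = C_{A0}−C_A−C_D = 2.701 kmol/m³; C_D/C_U = 0.296.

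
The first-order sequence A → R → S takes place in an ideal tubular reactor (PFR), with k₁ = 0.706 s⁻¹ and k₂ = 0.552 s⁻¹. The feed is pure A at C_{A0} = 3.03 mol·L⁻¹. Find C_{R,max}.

For a first-order series the maximum intermediate yield is C_{R,max}/C_{A0} = (k₁/k₂)^[k₂/(k₂−k₁)].
= (0.706/0.552)^(0.552/(0.552−0.706)) = (1.279)^(-3.584) = 0.4140.
C_{R,max} = 0.4140×3.03 = 1.25 mol·L⁻¹.

1.25 mol·L⁻¹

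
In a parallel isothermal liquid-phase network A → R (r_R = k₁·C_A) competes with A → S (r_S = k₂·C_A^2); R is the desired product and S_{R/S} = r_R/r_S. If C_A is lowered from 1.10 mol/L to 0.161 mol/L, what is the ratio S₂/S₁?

S_{R/S} = (k₁/k₂)·C_A⁻¹, so S₂/S₁ = (C_{A,2}/C_{A,1})⁻¹.
= 1.10/0.161 = 6.83.

6.83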